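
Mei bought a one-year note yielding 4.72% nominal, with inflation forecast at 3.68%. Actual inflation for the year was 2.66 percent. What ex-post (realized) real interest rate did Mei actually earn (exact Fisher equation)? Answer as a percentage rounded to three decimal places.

Ex-post: (1 + 0.0472)/(1 + 0.0266) − 1 = 2.0066%
So the realized real rate is 2.007%.

2.007%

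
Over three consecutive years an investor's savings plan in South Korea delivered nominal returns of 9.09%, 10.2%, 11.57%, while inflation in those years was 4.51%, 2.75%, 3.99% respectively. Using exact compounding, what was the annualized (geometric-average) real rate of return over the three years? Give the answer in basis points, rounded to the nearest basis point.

Compound the nominal returns: 1.0909 × 1.1020 × 1.1157 = 1.34126308.
Compound inflation: 1.0451 × 1.0275 × 1.0399 = 1.11668648.
Deflate: 1.34126308 / 1.11668648 = 1.20110981.
Annualized real rate = 1.20110981^(1/3) − 1 = 6.2986% → 630 basis points.

630 basis points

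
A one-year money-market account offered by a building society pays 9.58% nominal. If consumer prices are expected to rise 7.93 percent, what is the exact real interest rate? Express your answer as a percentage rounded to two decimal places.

By the Fisher equation, 1 + r = (1 + i)/(1 + π).
1 + r = 1.09580 / 1.07930 = 1.015288
r = 1.015288 − 1 = 1.5288%, i.e. 1.53%.

1.53%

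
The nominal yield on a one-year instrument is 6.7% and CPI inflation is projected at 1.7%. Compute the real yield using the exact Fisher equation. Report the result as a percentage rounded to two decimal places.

By the Fisher relation, 1 + r = (1 + i)/(1 + π).
1 + r = 1.06700 / 1.01700 = 1.049164
r = 1.049164 − 1 = 4.9164%, i.e. 4.92%.

4.92%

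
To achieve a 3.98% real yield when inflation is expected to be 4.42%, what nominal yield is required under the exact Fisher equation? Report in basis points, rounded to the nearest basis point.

(1 + i) = (1 + r)(1 + π) = 1.03980 × 1.04420 = 1.08575916
i = 1.08575916 − 1, so the required nominal rate is 858 basis points.

858 basis points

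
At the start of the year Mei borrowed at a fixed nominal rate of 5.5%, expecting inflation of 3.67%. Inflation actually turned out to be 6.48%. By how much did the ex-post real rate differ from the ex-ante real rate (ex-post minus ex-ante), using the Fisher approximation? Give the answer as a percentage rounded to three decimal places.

Ex-ante: 5.5% − 3.67% = 1.830%
Ex-post: 5.5% − 6.48% = -0.980%
Difference (ex-post − ex-ante) = -2.8100% → -2.810%.

-2.810%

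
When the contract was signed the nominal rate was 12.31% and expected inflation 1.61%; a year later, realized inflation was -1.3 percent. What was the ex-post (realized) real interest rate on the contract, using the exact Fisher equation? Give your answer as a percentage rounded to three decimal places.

Ex-post: (1 + 0.1231)/(1 − 0.0130) − 1 = 13.7893%
So the realized real rate is 13.789%.

13.789%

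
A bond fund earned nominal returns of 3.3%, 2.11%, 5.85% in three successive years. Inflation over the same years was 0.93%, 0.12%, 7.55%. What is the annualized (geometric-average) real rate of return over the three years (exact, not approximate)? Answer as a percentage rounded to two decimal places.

0.90%

Nominal growth factor = 1.0330 × 1.0211 × 1.0585 = 1.11650188
Price-level growth factor = 1.0093 × 1.0012 × 1.0755 = 1.08680475
Real growth factor = 1.11650188 / 1.08680475 = 1.02732518
Annualized real rate = 1.02732518^(1/3) − 1 = 0.9027% → 0.90%.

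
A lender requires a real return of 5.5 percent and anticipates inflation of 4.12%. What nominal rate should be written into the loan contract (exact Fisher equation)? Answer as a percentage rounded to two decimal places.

9.85%

(1 + i) = (1 + r)(1 + π) = 1.05500 × 1.04120 = 1.098466
i = 1.098466 − 1, so the required nominal rate is 9.85%.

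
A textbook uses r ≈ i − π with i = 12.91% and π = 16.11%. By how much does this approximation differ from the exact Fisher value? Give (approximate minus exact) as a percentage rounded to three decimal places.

-0.444%

Approximate: r ≈ 12.910% − 16.110% = -3.2000%
Exact: (1 + 0.1291)/(1 + 0.1611) − 1 = -2.7560%
Error = -3.2000% − (-2.7560%) = -0.4440% → -0.444%.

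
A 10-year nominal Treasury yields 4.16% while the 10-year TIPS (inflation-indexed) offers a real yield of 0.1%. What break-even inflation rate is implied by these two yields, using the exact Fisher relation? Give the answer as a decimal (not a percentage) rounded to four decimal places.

0.0406

(1 + π) = (1 + i)/(1 + r) = 1.04160 / 1.00100 = 1.040559
Break-even inflation = 1.040559 − 1 → 0.0406.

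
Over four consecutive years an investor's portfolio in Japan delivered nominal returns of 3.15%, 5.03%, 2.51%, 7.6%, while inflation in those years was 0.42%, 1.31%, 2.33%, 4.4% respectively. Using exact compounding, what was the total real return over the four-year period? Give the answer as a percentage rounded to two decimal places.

9.95%

Compound the nominal returns: 1.0315 × 1.0503 × 1.0251 × 1.0760 = 1.194981.
Compound inflation: 1.0042 × 1.0131 × 1.0233 × 1.0440 = 1.086866.
Deflate: 1.194981 / 1.086866 = 1.099474.
Total real return = 1.099474 − 1 → 9.95%.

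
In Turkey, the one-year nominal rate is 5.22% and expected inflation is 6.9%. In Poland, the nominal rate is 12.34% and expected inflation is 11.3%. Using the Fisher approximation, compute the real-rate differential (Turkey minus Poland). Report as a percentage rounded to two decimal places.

-2.72%

Turkey: 5.22% − 6.9% = -1.680%
Poland: 12.34% − 11.3% = 1.040%
Differential = -2.720% → -2.72%.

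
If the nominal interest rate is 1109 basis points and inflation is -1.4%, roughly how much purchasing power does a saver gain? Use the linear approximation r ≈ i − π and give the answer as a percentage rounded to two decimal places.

12.49%

r ≈ i − π = 11.09% − (-1.4%) = 12.49%.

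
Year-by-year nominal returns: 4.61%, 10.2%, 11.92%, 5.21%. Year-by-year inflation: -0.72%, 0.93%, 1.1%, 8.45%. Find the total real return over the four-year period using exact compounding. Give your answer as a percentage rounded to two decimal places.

Nominal growth factor = 1.0461 × 1.1020 × 1.1192 × 1.0521 = 1.357436
Price-level growth factor = 0.9928 × 1.0093 × 1.0110 × 1.0845 = 1.098659
Real growth factor = 1.357436 / 1.098659 = 1.235540
Total real return = 1.235540 − 1 → 23.55%.

23.55%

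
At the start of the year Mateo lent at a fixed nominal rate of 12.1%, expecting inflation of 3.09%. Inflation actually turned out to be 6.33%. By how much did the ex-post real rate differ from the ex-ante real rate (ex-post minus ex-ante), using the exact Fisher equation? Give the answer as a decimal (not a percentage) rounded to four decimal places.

Ex-ante: (1 + 0.1210)/(1 + 0.0309) − 1 = 8.7399%
Ex-post: (1 + 0.1210)/(1 + 0.0633) − 1 = 5.4265%
Difference (ex-post − ex-ante) = -3.3134% → -0.0331.

-0.0331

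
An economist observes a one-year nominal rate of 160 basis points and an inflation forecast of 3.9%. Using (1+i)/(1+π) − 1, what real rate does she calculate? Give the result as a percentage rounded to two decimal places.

1 + r = 1.01600 / 1.03900 = 0.977863
r = 0.977863 − 1 = -2.2137%, i.e. -2.21%.

-2.21%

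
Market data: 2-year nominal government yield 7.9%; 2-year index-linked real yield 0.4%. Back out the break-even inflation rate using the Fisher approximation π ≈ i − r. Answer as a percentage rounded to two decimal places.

7.50%

π ≈ i − r = 7.9% − 0.4% → 7.50%.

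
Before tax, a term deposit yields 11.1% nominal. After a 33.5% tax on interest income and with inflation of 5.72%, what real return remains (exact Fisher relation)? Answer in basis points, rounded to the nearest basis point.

After-tax nominal return = 11.1% × (1 − 0.335) = 7.3815%.
1 + r = 1.073815 / 1.05720 = 1.015716
After-tax real rate = 1.015716 − 1 → 157 basis points.

157 basis points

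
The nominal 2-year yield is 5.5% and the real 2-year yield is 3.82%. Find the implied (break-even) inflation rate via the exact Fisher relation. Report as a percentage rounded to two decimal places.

1.62%

(1 + π) = (1 + i)/(1 + r) = 1.05500 / 1.03820 = 1.016182
Break-even inflation = 1.016182 − 1 → 1.62%.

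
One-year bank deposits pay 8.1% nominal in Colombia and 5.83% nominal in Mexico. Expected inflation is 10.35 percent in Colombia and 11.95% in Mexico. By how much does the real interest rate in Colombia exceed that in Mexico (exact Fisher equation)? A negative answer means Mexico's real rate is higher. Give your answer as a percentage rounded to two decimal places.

3.43%

Colombia: (1 + 0.0810)/(1 + 0.1035) − 1 = -2.0390%
Mexico: (1 + 0.0583)/(1 + 0.1195) − 1 = -5.4667%
Differential = -2.0390% − (-5.4667%) = 3.4278% → 3.43%.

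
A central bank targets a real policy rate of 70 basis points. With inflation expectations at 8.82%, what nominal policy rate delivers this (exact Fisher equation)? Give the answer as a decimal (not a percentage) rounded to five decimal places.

(1 + i) = (1 + r)(1 + π) = 1.00700 × 1.08820 = 1.0958174
i = 1.0958174 − 1, so the required nominal rate is 0.09582.

0.09582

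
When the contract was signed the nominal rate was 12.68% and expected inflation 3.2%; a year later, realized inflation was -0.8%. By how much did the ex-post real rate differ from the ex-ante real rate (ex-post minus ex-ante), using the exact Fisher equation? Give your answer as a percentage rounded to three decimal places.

Ex-ante: (1 + 0.1268)/(1 + 0.0320) − 1 = 9.1860%
Ex-post: (1 + 0.1268)/(1 − 0.0080) − 1 = 13.5887%
Difference (ex-post − ex-ante) = 4.4027% → 4.403%.

4.403%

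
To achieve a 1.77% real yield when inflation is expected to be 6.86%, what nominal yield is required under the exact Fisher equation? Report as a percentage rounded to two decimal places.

(1 + i) = (1 + r)(1 + π) = 1.01770 × 1.06860 = 1.08751422
i = 1.08751422 − 1, so the required nominal rate is 8.75%.

8.75%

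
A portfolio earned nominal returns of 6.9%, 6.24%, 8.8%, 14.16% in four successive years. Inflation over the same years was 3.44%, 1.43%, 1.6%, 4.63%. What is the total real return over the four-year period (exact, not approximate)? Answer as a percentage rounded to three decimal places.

26.475%

Compound the nominal returns: 1.0690 × 1.0624 × 1.0880 × 1.1416 = 1.410615.
Compound inflation: 1.0344 × 1.0143 × 1.0160 × 1.0463 = 1.115334.
Deflate: 1.410615 / 1.115334 = 1.264747.
Total real return = 1.264747 − 1 → 26.475%.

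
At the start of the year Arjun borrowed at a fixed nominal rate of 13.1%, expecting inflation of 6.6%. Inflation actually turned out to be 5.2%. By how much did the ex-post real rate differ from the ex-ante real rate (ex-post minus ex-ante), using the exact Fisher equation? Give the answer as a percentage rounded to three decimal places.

1.412%

Ex-ante: (1 + 0.1310)/(1 + 0.0660) − 1 = 6.0976%
Ex-post: (1 + 0.1310)/(1 + 0.0520) − 1 = 7.5095%
Difference (ex-post − ex-ante) = 1.4119% → 1.412%.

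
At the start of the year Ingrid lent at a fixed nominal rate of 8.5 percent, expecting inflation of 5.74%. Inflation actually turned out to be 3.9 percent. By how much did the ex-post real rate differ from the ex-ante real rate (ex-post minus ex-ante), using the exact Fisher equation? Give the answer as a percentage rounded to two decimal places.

Ex-ante: (1 + 0.0850)/(1 + 0.0574) − 1 = 2.6102%
Ex-post: (1 + 0.0850)/(1 + 0.0390) − 1 = 4.4273%
Difference (ex-post − ex-ante) = 1.8172% → 1.82%.

1.82%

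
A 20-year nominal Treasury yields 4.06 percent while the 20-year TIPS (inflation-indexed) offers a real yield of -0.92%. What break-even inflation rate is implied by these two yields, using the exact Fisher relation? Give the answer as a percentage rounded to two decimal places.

5.03%

(1 + π) = (1 + i)/(1 + r) = 1.04060 / 0.99080 = 1.050262
Break-even inflation = 1.050262 − 1 → 5.03%.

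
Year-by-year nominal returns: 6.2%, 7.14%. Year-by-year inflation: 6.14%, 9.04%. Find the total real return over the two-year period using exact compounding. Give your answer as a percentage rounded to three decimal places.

-1.687%

Nominal growth factor = 1.0620 × 1.0714 = 1.137827
Price-level growth factor = 1.0614 × 1.0904 = 1.157351
Real growth factor = 1.137827 / 1.157351 = 0.983131
Total real return = 0.983131 − 1 → -1.687%.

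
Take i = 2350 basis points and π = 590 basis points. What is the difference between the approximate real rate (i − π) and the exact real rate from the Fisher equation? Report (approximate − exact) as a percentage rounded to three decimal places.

0.981%

Approximate: r ≈ 23.500% − 5.900% = 17.6000%
Exact: (1 + 0.2350)/(1 + 0.0590) − 1 = 16.61945%
Error = 17.6000% − 16.61945% = 0.98055% → 0.981%.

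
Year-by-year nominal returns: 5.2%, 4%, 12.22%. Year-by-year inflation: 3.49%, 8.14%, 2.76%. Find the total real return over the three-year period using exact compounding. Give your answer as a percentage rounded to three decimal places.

6.760%

Nominal growth factor = 1.0520 × 1.0400 × 1.1222 = 1.2277766
Price-level growth factor = 1.0349 × 1.0814 × 1.0276 = 1.1500291
Real growth factor = 1.2277766 / 1.1500291 = 1.0676047
Total real return = 1.0676047 − 1 → 6.760%.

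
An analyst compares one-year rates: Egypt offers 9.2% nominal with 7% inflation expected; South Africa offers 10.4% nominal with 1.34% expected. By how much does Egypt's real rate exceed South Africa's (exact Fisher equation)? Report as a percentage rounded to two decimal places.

Egypt: (1 + 0.0920)/(1 + 0.0700) − 1 = 2.0561%
South Africa: (1 + 0.1040)/(1 + 0.0134) − 1 = 8.9402%
Differential = 2.0561% − 8.9402% = -6.8841% → -6.88%.

-6.88%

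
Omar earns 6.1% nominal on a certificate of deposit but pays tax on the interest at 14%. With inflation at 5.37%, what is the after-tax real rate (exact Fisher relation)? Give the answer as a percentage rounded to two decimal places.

-0.12%

After-tax nominal return = 6.1% × (1 − 0.14) = 5.2460%.
1 + r = 1.05246 / 1.05370 = 0.998823
After-tax real rate = 0.998823 − 1 → -0.12%.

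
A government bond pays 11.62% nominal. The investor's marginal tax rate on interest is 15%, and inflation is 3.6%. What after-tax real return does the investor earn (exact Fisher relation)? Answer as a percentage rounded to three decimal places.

After-tax nominal return = 11.62% × (1 − 0.15) = 9.8770%.
1 + r = 1.09877 / 1.03600 = 1.060589
After-tax real rate = 1.060589 − 1 → 6.059%.

6.059%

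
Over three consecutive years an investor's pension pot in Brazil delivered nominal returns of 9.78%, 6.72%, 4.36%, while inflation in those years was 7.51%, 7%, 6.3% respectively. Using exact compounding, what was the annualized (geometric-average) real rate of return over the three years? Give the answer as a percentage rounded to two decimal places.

Nominal growth factor = 1.0978 × 1.0672 × 1.0436 = 1.22265271
Price-level growth factor = 1.0751 × 1.0700 × 1.0630 = 1.22282949
Real growth factor = 1.22265271 / 1.22282949 = 0.99985543
Annualized real rate = 0.99985543^(1/3) − 1 = -0.0048% → 0.00%.

0.00%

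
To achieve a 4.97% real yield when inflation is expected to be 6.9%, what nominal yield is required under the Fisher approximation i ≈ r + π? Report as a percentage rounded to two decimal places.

i ≈ r + π = 4.97% + 6.9% = 11.87%.

11.87%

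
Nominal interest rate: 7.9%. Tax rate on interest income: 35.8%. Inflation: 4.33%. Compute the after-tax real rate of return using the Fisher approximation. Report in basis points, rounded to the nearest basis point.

74 basis points

After-tax nominal return = 7.9% × (1 − 0.358) = 5.0718%.
r ≈ 5.0718% − 4.33% → 74 basis points.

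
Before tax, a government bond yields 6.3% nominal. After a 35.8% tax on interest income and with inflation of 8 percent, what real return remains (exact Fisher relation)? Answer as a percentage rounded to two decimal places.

-3.66%

After-tax nominal return = 6.3% × (1 − 0.358) = 4.0446%.
1 + r = 1.040446 / 1.08000 = 0.963376
After-tax real rate = 0.963376 − 1 → -3.66%.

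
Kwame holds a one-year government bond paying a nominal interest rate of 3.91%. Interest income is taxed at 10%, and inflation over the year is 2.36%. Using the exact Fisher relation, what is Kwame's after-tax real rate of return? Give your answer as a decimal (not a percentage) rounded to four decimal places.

0.0113

After-tax nominal return = 3.91% × (1 − 0.1) = 3.5190%.
1 + r = 1.03519 / 1.02360 = 1.011323
After-tax real rate = 1.011323 − 1 → 0.0113.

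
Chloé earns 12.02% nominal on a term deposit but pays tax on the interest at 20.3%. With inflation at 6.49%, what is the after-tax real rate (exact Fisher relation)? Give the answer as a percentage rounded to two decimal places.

2.90%

After-tax nominal return = 12.02% × (1 − 0.203) = 9.57994%.
1 + r = 1.0957994 / 1.06490 = 1.029016
After-tax real rate = 1.029016 − 1 → 2.90%.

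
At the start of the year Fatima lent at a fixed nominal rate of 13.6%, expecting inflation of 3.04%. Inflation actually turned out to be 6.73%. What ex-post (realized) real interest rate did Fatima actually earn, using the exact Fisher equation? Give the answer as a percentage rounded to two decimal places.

Ex-post: (1 + 0.1360)/(1 + 0.0673) − 1 = 6.4368%
So the realized real rate is 6.44%.

6.44%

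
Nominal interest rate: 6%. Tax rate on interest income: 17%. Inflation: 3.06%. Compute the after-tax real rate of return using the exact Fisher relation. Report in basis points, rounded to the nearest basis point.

186 basis points

After-tax nominal return = 6% × (1 − 0.17) = 4.9800%.
1 + r = 1.04980 / 1.03060 = 1.018630
After-tax real rate = 1.018630 − 1 → 186 basis points.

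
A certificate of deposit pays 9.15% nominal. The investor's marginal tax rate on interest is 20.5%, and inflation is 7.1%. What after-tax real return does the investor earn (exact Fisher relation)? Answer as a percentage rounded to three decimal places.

0.163%

After-tax nominal return = 9.15% × (1 − 0.205) = 7.27425%.
1 + r = 1.0727425 / 1.07100 = 1.001627
After-tax real rate = 1.001627 − 1 → 0.163%.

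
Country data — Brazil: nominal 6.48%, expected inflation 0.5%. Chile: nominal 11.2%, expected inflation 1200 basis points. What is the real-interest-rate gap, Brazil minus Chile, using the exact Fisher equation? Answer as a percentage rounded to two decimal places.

Brazil: (1 + 0.0648)/(1 + 0.0050) − 1 = 5.9502%
Chile: (1 + 0.1120)/(1 + 0.1200) − 1 = -0.7143%
Differential = 5.9502% − (-0.7143%) = 6.6645% → 6.66%.

6.66%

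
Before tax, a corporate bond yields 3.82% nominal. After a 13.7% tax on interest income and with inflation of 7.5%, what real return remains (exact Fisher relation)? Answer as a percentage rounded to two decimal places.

-3.91%

After-tax nominal return = 3.82% × (1 − 0.137) = 3.29666%.
1 + r = 1.0329666 / 1.07500 = 0.960899
After-tax real rate = 0.960899 − 1 → -3.91%.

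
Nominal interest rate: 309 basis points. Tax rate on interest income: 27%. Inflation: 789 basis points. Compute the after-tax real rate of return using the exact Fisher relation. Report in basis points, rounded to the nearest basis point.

-522 basis points

After-tax nominal return = 3.09% × (1 − 0.27) = 2.2557%.
1 + r = 1.022557 / 1.07890 = 0.947777
After-tax real rate = 0.947777 − 1 → -522 basis points.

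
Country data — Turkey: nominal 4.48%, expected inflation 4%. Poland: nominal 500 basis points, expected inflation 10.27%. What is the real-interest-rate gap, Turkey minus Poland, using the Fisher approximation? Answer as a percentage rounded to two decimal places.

5.75%

Turkey: 4.48% − 4% = 0.480%
Poland: 5% − 10.27% = -5.270%
Differential = 5.750% → 5.75%.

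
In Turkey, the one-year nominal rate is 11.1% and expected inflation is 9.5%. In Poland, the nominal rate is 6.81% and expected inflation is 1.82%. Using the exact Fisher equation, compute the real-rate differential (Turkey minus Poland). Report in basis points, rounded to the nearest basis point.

-344 basis points

Turkey: (1 + 0.1110)/(1 + 0.0950) − 1 = 1.4612%
Poland: (1 + 0.0681)/(1 + 0.0182) − 1 = 4.9008%
Differential = 1.4612% − 4.9008% = -3.4396% → -344 basis points.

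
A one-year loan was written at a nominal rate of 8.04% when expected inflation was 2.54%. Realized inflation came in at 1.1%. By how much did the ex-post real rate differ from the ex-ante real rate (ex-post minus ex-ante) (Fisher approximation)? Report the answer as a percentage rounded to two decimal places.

1.44%

Ex-ante: 8.04% − 2.54% = 5.500%
Ex-post: 8.04% − 1.1% = 6.940%
Difference (ex-post − ex-ante) = 1.4400% → 1.44%.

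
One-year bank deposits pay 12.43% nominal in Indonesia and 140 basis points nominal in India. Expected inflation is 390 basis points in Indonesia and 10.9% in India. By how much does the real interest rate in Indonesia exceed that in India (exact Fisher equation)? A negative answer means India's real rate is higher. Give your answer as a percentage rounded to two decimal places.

Indonesia: (1 + 0.1243)/(1 + 0.0390) − 1 = 8.2098%
India: (1 + 0.0140)/(1 + 0.1090) − 1 = -8.5663%
Differential = 8.2098% − (-8.5663%) = 16.7761% → 16.78%.

16.78%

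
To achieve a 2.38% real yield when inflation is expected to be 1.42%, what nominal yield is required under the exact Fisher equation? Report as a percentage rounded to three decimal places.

(1 + i) = (1 + r)(1 + π) = 1.02380 × 1.01420 = 1.03833796
i = 1.03833796 − 1, so the required nominal rate is 3.834%.

3.834%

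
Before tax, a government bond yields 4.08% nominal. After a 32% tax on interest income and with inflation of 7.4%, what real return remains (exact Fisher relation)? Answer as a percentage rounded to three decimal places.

-4.307%

After-tax nominal return = 4.08% × (1 − 0.32) = 2.7744%.
1 + r = 1.027744 / 1.07400 = 0.956931
After-tax real rate = 0.956931 − 1 → -4.307%.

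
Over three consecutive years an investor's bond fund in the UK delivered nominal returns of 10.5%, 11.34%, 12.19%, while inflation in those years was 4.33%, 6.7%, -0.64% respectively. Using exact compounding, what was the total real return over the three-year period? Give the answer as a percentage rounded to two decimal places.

24.79%

Compound the nominal returns: 1.1050 × 1.1134 × 1.1219 = 1.380281.
Compound inflation: 1.0433 × 1.0670 × 0.9936 = 1.106077.
Deflate: 1.380281 / 1.106077 = 1.247908.
Total real return = 1.247908 − 1 → 24.79%.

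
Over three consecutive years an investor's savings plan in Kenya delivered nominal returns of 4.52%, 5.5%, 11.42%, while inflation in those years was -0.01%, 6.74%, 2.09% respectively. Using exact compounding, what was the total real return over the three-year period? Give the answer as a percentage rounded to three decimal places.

Compound the nominal returns: 1.0452 × 1.0550 × 1.1142 = 1.228613.
Compound inflation: 0.9999 × 1.0674 × 1.0209 = 1.089600.
Deflate: 1.228613 / 1.089600 = 1.127582.
Total real return = 1.127582 − 1 → 12.758%.

12.758%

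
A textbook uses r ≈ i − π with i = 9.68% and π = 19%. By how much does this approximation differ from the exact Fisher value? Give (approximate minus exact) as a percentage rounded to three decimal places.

Approximate: r ≈ 9.680% − 19.000% = -9.3200%
Exact: (1 + 0.0968)/(1 + 0.1900) − 1 = -7.8319%
Error = -9.3200% − (-7.8319%) = -1.4881% → -1.488%.

-1.488%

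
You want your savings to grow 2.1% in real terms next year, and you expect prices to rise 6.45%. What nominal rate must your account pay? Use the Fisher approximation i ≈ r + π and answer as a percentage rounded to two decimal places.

8.55%

i ≈ r + π = 2.1% + 6.45% = 8.55%.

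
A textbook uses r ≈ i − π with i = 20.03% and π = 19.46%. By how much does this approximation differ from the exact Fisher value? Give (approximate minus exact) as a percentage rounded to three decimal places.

Approximate: r ≈ 20.030% − 19.460% = 0.5700%
Exact: (1 + 0.2003)/(1 + 0.1946) − 1 = 0.4771%
Error = 0.5700% − 0.4771% = 0.0929% → 0.093%.

0.093%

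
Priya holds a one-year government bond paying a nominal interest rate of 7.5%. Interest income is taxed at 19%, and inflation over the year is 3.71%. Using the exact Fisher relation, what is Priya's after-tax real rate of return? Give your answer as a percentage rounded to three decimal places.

After-tax nominal return = 7.5% × (1 − 0.19) = 6.0750%.
1 + r = 1.06075 / 1.03710 = 1.022804
After-tax real rate = 1.022804 − 1 → 2.280%.

2.280%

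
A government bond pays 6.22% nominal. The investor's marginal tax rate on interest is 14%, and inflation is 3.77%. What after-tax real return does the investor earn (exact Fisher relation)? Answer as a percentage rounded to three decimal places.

1.522%

After-tax nominal return = 6.22% × (1 − 0.14) = 5.3492%.
1 + r = 1.053492 / 1.03770 = 1.015218
After-tax real rate = 1.015218 − 1 → 1.522%.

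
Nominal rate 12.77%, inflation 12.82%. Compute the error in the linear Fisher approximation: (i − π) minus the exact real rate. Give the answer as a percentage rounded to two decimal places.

Approximate: r ≈ 12.770% − 12.820% = -0.0500%
Exact: (1 + 0.1277)/(1 + 0.1282) − 1 = -0.0443%
Error = -0.0500% − (-0.0443%) = -0.0057% → -0.01%.

-0.01%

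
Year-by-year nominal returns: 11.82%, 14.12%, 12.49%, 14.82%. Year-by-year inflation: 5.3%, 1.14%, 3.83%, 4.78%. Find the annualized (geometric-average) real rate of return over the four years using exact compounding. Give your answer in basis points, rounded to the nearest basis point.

921 basis points

Nominal growth factor = 1.1182 × 1.1412 × 1.1249 × 1.1482 = 1.64821063
Price-level growth factor = 1.0530 × 1.0114 × 1.0383 × 1.0478 = 1.15865081
Real growth factor = 1.64821063 / 1.15865081 = 1.42252577
Annualized real rate = 1.42252577^(1/4) − 1 = 9.2107% → 921 basis points.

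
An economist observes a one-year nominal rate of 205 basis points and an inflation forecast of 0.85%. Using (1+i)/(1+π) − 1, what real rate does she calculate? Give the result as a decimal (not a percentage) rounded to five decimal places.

1 + r = 1.02050 / 1.00850 = 1.011899
r = 1.011899 − 1 = 1.1899%, i.e. 0.01190.

0.01190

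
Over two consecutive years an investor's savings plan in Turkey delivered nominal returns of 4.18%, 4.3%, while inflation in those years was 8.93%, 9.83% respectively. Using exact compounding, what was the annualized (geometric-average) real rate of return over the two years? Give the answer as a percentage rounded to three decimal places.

-4.698%

Compound the nominal returns: 1.0418 × 1.0430 = 1.08659740.
Compound inflation: 1.0893 × 1.0983 = 1.19637819.
Deflate: 1.08659740 / 1.19637819 = 0.90823906.
Annualized real rate = 0.90823906^(1/2) − 1 = -4.6984% → -4.698%.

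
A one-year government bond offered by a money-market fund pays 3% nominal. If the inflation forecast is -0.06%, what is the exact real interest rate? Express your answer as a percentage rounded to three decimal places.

1 + r = 1.03000 / 0.99940 = 1.030618
r = 1.030618 − 1 = 3.0618%, i.e. 3.062%.

3.062%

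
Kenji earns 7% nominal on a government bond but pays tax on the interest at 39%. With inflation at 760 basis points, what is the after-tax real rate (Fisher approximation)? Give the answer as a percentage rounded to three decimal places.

-3.330%

After-tax nominal return = 7% × (1 − 0.39) = 4.2700%.
r ≈ 4.2700% − 7.6% → -3.330%.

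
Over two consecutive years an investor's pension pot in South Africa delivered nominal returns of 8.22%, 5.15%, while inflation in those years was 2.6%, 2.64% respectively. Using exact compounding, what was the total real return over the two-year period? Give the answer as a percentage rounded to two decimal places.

Nominal growth factor = 1.0822 × 1.0515 = 1.137933
Price-level growth factor = 1.0260 × 1.0264 = 1.053086
Real growth factor = 1.137933 / 1.053086 = 1.080570
Total real return = 1.080570 − 1 → 8.06%.

8.06%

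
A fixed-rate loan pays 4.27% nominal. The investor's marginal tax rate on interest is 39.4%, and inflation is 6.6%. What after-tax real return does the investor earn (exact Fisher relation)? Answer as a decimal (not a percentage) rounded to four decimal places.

-0.0376

After-tax nominal return = 4.27% × (1 − 0.394) = 2.58762%.
1 + r = 1.0258762 / 1.06600 = 0.962360
After-tax real rate = 0.962360 − 1 → -0.0376.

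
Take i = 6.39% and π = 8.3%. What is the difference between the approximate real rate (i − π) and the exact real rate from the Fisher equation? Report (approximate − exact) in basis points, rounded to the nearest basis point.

Approximate: r ≈ 6.390% − 8.300% = -1.9100%
Exact: (1 + 0.0639)/(1 + 0.0830) − 1 = -1.7636%
Error = -1.9100% − (-1.7636%) = -0.1464% → -15 basis points.

-15 basis points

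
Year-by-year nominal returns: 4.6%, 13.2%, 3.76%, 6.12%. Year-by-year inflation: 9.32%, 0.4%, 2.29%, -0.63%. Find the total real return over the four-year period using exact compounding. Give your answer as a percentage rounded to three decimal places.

Nominal growth factor = 1.0460 × 1.1320 × 1.0376 × 1.0612 = 1.303783
Price-level growth factor = 1.0932 × 1.0040 × 1.0229 × 0.9937 = 1.115634
Real growth factor = 1.303783 / 1.115634 = 1.168647
Total real return = 1.168647 − 1 → 16.865%.

16.865%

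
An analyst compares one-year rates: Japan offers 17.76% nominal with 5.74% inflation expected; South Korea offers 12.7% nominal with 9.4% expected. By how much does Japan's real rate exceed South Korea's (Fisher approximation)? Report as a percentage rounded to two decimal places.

Japan: 17.76% − 5.74% = 12.020%
South Korea: 12.7% − 9.4% = 3.300%
Differential = 8.720% → 8.72%.

8.72%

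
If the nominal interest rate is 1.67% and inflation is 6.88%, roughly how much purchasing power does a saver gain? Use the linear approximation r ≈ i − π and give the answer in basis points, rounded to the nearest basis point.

-521 basis points

r ≈ i − π = 1.67% − 6.88% = -521 basis points.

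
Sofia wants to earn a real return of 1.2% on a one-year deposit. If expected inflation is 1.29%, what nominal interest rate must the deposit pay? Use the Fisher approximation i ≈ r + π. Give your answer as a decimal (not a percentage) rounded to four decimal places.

0.0249

i ≈ r + π = 1.2% + 1.29% = 0.0249.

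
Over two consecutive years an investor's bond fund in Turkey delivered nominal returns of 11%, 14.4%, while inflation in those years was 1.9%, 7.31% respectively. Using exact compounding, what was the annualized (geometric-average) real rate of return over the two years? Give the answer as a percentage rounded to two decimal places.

7.76%

Nominal growth factor = 1.1100 × 1.1440 = 1.26984000
Price-level growth factor = 1.0190 × 1.0731 = 1.09348890
Real growth factor = 1.26984000 / 1.09348890 = 1.16127379
Annualized real rate = 1.16127379^(1/2) − 1 = 7.7624% → 7.76%.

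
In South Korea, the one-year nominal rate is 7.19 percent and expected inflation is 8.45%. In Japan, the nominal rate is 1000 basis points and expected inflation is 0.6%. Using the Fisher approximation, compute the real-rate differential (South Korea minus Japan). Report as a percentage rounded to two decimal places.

-10.66%

South Korea: 7.19% − 8.45% = -1.260%
Japan: 10% − 0.6% = 9.400%
Differential = -10.660% → -10.66%.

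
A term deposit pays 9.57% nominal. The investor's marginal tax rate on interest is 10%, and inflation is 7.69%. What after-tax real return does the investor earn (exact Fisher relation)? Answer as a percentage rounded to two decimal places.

0.86%

After-tax nominal return = 9.57% × (1 − 0.1) = 8.6130%.
1 + r = 1.08613 / 1.07690 = 1.008571
After-tax real rate = 1.008571 − 1 → 0.86%.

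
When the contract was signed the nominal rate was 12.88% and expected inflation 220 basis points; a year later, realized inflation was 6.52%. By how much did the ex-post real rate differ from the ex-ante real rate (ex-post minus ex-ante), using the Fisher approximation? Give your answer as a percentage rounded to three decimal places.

Ex-ante: 12.88% − 2.2% = 10.680%
Ex-post: 12.88% − 6.52% = 6.360%
Difference (ex-post − ex-ante) = -4.3200% → -4.320%.

-4.320%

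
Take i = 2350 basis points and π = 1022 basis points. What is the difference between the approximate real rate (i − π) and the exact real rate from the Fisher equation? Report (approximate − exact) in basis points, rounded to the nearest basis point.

Approximate: r ≈ 23.500% − 10.220% = 13.2800%
Exact: (1 + 0.2350)/(1 + 0.1022) − 1 = 12.0486%
Error = 13.2800% − 12.0486% = 1.2314% → 123 basis points.

123 basis points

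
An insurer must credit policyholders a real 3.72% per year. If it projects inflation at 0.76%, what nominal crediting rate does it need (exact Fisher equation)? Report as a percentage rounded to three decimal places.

4.508%

(1 + i) = (1 + r)(1 + π) = 1.03720 × 1.00760 = 1.04508272
i = 1.04508272 − 1, so the required nominal rate is 4.508%.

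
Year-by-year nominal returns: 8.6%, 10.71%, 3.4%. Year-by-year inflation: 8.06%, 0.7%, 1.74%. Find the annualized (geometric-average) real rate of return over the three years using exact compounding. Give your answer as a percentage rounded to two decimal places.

Compound the nominal returns: 1.0860 × 1.1071 × 1.0340 = 1.24318916.
Compound inflation: 1.0806 × 1.0070 × 1.0174 = 1.10709826.
Deflate: 1.24318916 / 1.10709826 = 1.12292577.
Annualized real rate = 1.12292577^(1/3) − 1 = 3.9402% → 3.94%.

3.94%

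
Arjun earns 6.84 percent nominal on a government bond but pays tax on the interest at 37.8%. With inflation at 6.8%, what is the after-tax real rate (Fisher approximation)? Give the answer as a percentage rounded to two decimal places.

-2.55%

After-tax nominal return = 6.84% × (1 − 0.378) = 4.25448%.
r ≈ 4.25448% − 6.8% → -2.55%.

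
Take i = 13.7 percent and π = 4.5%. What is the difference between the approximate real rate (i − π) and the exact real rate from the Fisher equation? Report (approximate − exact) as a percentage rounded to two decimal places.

0.40%

Approximate: r ≈ 13.700% − 4.500% = 9.2000%
Exact: (1 + 0.1370)/(1 + 0.0450) − 1 = 8.8038%
Error = 9.2000% − 8.8038% = 0.3962% → 0.40%.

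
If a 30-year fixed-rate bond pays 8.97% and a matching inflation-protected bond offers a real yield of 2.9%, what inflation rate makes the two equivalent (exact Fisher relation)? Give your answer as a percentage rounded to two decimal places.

(1 + π) = (1 + i)/(1 + r) = 1.08970 / 1.02900 = 1.058989
Break-even inflation = 1.058989 − 1 → 5.90%.

5.90%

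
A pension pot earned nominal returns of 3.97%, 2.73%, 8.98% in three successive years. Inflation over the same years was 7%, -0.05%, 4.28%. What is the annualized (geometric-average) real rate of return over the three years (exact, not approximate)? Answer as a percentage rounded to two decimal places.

Nominal growth factor = 1.0397 × 1.0273 × 1.0898 = 1.16399774
Price-level growth factor = 1.0700 × 0.9995 × 1.0428 = 1.11523810
Real growth factor = 1.16399774 / 1.11523810 = 1.04372128
Annualized real rate = 1.04372128^(1/3) − 1 = 1.4366% → 1.44%.

1.44%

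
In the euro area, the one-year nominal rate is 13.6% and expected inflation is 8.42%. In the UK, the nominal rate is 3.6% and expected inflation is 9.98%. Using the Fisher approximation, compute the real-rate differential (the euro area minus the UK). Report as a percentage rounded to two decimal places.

The euro area: 13.6% − 8.42% = 5.180%
The UK: 3.6% − 9.98% = -6.380%
Differential = 11.560% → 11.56%.

11.56%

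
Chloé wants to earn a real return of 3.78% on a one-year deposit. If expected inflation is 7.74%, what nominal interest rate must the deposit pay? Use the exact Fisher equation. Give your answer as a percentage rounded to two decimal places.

(1 + i) = (1 + r)(1 + π) = 1.03780 × 1.07740 = 1.11812572
i = 1.11812572 − 1, so the required nominal rate is 11.81%.

11.81%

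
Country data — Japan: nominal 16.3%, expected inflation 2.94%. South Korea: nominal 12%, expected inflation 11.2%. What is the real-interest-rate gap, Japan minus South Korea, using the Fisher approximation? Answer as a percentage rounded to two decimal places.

12.56%

Japan: 16.3% − 2.94% = 13.360%
South Korea: 12% − 11.2% = 0.800%
Differential = 12.560% → 12.56%.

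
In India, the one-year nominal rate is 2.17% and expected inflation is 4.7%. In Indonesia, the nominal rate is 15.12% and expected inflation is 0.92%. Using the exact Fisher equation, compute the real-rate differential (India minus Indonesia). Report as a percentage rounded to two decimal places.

-16.49%

India: (1 + 0.0217)/(1 + 0.0470) − 1 = -2.4164%
Indonesia: (1 + 0.1512)/(1 + 0.0092) − 1 = 14.0706%
Differential = -2.4164% − 14.0706% = -16.4870% → -16.49%.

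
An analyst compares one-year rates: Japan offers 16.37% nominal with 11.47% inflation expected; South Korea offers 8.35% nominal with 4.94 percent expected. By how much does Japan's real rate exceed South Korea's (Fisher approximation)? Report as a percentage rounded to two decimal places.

Japan: 16.37% − 11.47% = 4.900%
South Korea: 8.35% − 4.94% = 3.410%
Differential = 1.490% → 1.49%.

1.49%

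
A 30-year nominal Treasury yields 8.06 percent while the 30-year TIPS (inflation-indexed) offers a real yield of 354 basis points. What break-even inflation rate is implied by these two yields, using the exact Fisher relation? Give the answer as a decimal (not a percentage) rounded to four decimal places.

(1 + π) = (1 + i)/(1 + r) = 1.08060 / 1.03540 = 1.043655
Break-even inflation = 1.043655 − 1 → 0.0437.

0.0437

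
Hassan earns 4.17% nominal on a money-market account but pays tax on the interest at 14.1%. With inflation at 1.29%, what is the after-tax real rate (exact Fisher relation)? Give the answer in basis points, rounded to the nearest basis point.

226 basis points

After-tax nominal return = 4.17% × (1 − 0.141) = 3.58203%.
1 + r = 1.0358203 / 1.01290 = 1.022628
After-tax real rate = 1.022628 − 1 → 226 basis points.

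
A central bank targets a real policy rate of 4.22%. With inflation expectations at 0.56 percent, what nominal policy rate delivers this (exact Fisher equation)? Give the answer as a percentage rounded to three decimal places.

4.804%

(1 + i) = (1 + r)(1 + π) = 1.04220 × 1.00560 = 1.04803632
i = 1.04803632 − 1, so the required nominal rate is 4.804%.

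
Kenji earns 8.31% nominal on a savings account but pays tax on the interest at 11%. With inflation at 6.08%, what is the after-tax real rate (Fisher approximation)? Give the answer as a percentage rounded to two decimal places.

After-tax nominal return = 8.31% × (1 − 0.11) = 7.3959%.
r ≈ 7.3959% − 6.08% → 1.32%.

1.32%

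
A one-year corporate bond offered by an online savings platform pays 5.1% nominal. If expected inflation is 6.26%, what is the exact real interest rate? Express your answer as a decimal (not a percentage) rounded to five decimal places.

By the Fisher relation, 1 + r = (1 + i)/(1 + π).
1 + r = 1.05100 / 1.06260 = 0.989083
r = 0.989083 − 1 = -1.0917%, i.e. -0.01092.

-0.01092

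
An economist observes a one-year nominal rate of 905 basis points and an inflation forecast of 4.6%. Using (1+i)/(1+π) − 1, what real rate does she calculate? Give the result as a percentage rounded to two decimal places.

4.25%

1 + r = 1.09050 / 1.04600 = 1.042543
r = 1.042543 − 1 = 4.2543%, i.e. 4.25%.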